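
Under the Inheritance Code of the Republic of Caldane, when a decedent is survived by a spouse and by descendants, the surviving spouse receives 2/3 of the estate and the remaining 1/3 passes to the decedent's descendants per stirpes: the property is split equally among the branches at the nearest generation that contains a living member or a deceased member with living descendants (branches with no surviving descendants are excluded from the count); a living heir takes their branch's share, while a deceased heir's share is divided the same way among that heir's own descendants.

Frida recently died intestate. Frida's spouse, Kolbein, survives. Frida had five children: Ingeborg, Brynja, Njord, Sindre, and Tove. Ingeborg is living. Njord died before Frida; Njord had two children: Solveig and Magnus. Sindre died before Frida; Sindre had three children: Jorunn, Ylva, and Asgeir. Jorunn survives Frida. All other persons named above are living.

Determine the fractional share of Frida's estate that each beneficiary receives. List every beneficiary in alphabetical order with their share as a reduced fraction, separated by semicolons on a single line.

Kolbein, as surviving spouse, takes 2/3.
The remaining 1/3 passes to Frida's descendants per stirpes.
The 1/3 is divided into 5 equal shares of 1/15 among Ingeborg, Brynja, Njord, Sindre, Tove.
Ingeborg is living and takes 1/15.
Brynja is living and takes 1/15.
Njord predeceased; the 1/15 allotted to Njord's branch passes to Njord's issue by representation.
The 1/15 is divided into 2 equal shares of 1/30 among Solveig, Magnus.
Solveig is living and takes 1/30.
Magnus is living and takes 1/30.
Sindre predeceased; the 1/15 allotted to Sindre's branch passes to Sindre's issue by representation.
The 1/15 is divided into 3 equal shares of 1/45 among Jorunn, Ylva, Asgeir.
Jorunn is living and takes 1/45.
Ylva is living and takes 1/45.
Asgeir is living and takes 1/45.
Tove is living and takes 1/15.

Asgeir 1/45; Brynja 1/15; Ingeborg 1/15; Jorunn 1/45; Kolbein 2/3; Magnus 1/30; Solveig 1/30; Tove 1/15; Ylva 1/45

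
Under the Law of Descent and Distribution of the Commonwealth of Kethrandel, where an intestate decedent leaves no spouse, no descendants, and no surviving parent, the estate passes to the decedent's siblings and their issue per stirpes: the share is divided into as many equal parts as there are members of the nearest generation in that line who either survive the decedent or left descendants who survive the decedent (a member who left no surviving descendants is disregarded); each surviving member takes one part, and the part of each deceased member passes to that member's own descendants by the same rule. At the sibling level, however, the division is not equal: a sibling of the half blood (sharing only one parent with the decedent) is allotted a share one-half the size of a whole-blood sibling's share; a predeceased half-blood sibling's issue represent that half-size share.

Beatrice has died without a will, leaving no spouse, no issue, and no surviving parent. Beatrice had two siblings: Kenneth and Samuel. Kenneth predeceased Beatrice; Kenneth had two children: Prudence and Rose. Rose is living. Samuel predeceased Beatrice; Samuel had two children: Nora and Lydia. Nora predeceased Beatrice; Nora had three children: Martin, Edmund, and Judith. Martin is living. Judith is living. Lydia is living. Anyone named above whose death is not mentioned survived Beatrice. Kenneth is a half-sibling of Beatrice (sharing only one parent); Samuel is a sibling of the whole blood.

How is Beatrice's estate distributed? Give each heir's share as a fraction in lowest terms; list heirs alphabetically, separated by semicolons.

No spouse, descendants, or parent survives, so the estate passes to Beatrice's siblings per stirpes.
Half-blood siblings count for one-half the weight of whole-blood siblings at the initial division.
Dividing 1 in proportion to weights (total weight 3/2): Kenneth (weight 1/2) → 1/3; Samuel (weight 1) → 2/3.
Kenneth predeceased; the 1/3 allotted to Kenneth's branch passes to Kenneth's issue by representation.
The 1/3 is divided into 2 equal shares of 1/6 among Prudence, Rose.
Prudence is living and takes 1/6.
Rose is living and takes 1/6.
Samuel predeceased; the 2/3 allotted to Samuel's branch passes to Samuel's issue by representation.
The 2/3 is divided into 2 equal shares of 1/3 among Nora, Lydia.
Nora predeceased; the 1/3 allotted to Nora's branch passes to Nora's issue by representation.
The 1/3 is divided into 3 equal shares of 1/9 among Martin, Edmund, Judith.
Martin is living and takes 1/9.
Edmund is living and takes 1/9.
Judith is living and takes 1/9.
Lydia is living and takes 1/3.

Edmund 1/9; Judith 1/9; Lydia 1/3; Martin 1/9; Prudence 1/6; Rose 1/6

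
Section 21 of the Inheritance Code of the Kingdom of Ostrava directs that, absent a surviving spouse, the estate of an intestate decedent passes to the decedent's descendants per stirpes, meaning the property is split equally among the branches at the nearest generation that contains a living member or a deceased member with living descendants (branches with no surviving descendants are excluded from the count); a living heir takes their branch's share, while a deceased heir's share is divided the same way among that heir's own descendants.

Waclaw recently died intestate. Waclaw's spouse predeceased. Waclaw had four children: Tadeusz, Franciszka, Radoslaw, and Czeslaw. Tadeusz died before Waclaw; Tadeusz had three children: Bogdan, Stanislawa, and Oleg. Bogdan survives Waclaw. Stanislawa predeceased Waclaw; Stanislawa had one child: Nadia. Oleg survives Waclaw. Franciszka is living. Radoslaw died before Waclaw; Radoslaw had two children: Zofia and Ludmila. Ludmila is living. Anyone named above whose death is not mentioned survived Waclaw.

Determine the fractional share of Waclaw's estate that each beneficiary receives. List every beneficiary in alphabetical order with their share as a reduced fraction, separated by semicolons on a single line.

Bogdan 1/12; Czeslaw 1/4; Franciszka 1/4; Ludmila 1/8; Nadia 1/12; Oleg 1/12; Zofia 1/8

There is no surviving spouse, so the entire estate passes to Waclaw's descendants per stirpes.
The estate is divided into 4 equal shares of 1/4 among Tadeusz, Franciszka, Radoslaw, Czeslaw.
Tadeusz predeceased; the 1/4 allotted to Tadeusz's branch passes to Tadeusz's issue by representation.
The 1/4 is divided into 3 equal shares of 1/12 among Bogdan, Stanislawa, Oleg.
Bogdan is living and takes 1/12.
Stanislawa predeceased; the 1/12 allotted to Stanislawa's branch passes to Stanislawa's issue by representation.
Nadia is the sole taker at this level and receives the full 1/12.
Oleg is living and takes 1/12.
Franciszka is living and takes 1/4.
Radoslaw predeceased; the 1/4 allotted to Radoslaw's branch passes to Radoslaw's issue by representation.
The 1/4 is divided into 2 equal shares of 1/8 among Zofia, Ludmila.
Zofia is living and takes 1/8.
Ludmila is living and takes 1/8.
Czeslaw is living and takes 1/4.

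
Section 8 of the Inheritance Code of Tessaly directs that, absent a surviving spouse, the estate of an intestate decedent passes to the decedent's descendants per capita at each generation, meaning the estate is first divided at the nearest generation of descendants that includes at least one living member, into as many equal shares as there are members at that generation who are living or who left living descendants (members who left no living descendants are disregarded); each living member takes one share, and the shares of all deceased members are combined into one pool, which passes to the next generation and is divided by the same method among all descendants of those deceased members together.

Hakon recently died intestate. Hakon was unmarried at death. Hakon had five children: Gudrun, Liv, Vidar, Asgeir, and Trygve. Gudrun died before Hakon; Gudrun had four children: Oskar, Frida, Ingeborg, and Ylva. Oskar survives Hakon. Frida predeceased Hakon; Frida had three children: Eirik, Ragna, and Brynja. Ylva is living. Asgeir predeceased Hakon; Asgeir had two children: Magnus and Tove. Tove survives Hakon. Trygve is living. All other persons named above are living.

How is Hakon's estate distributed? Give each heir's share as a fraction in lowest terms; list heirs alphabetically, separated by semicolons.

Brynja 1/45; Eirik 1/45; Ingeborg 1/15; Liv 1/5; Magnus 1/15; Oskar 1/15; Ragna 1/45; Tove 1/15; Trygve 1/5; Vidar 1/5; Ylva 1/15

There is no surviving spouse, so the entire estate passes to Hakon's descendants per capita at each generation.
At generation 1 (Gudrun, Liv, Vidar, Asgeir, Trygve) there are 5 shares of (1)/5 = 1/5 each.
Living: Liv, Vidar, and Trygve — each takes 1/5.
Deceased: Gudrun and Asgeir. Their combined 2/5 is pooled and carried to generation 2.
At generation 2 (Oskar, Frida, Ingeborg, Ylva, Magnus, Tove) there are 6 shares of (2/5)/6 = 1/15 each.
Living: Oskar, Ingeborg, Ylva, Magnus, and Tove — each takes 1/15.
Deceased: Frida. That 1/15 share is carried to generation 3.
At generation 3 (Eirik, Ragna, Brynja) there are 3 shares of (1/15)/3 = 1/45 each.
Living: Eirik, Ragna, and Brynja — each takes 1/45.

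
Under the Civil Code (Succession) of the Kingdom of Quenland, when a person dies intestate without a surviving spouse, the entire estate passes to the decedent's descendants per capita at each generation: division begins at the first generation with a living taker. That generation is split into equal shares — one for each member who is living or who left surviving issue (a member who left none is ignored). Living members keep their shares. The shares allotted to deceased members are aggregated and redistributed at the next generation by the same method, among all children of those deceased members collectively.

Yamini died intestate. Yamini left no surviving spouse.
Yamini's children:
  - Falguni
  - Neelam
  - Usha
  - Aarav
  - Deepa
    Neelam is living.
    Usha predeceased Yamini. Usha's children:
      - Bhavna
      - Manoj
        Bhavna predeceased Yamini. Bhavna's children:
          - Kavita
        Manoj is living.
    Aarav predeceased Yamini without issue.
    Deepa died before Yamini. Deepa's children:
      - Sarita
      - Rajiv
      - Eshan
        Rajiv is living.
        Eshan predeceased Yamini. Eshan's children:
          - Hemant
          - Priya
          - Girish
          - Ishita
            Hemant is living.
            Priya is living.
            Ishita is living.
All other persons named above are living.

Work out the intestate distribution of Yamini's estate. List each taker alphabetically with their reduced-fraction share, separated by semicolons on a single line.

Falguni 1/4; Girish 1/25; Hemant 1/25; Ishita 1/25; Kavita 1/25; Manoj 1/10; Neelam 1/4; Priya 1/25; Rajiv 1/10; Sarita 1/10

There is no surviving spouse, so the entire estate passes to Yamini's descendants per capita at each generation.
At generation 1 (Falguni, Neelam, Usha, Deepa) there are 4 shares of (1)/4 = 1/4 each.
Living: Falguni and Neelam — each takes 1/4.
Deceased: Usha and Deepa. Their combined 1/2 is pooled and carried to generation 2.
At generation 2 (Bhavna, Manoj, Sarita, Rajiv, Eshan) there are 5 shares of (1/2)/5 = 1/10 each.
Living: Manoj, Sarita, and Rajiv — each takes 1/10.
Deceased: Bhavna and Eshan. Their combined 1/5 is pooled and carried to generation 3.
At generation 3 (Kavita, Hemant, Priya, Girish, Ishita) there are 5 shares of (1/5)/5 = 1/25 each.
Living: Kavita, Hemant, Priya, Girish, and Ishita — each takes 1/25.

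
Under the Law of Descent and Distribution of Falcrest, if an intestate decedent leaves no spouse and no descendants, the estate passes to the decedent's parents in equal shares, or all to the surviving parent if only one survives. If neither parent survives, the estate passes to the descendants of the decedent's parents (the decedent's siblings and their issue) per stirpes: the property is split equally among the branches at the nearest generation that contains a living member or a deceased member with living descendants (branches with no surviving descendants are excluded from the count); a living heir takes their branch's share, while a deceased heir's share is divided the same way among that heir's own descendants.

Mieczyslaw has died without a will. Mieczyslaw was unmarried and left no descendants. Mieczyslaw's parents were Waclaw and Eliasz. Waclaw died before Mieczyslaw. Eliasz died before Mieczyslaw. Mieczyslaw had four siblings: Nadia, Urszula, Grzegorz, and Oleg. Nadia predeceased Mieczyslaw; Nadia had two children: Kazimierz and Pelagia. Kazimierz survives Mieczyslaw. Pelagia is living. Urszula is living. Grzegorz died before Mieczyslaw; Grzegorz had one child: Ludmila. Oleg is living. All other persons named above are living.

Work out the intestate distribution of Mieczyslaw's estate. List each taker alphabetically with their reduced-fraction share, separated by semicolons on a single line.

Kazimierz 1/8; Ludmila 1/4; Oleg 1/4; Pelagia 1/8; Urszula 1/4

Neither parent survives and there are no descendants, so the estate passes to Mieczyslaw's siblings and their issue per stirpes.
The estate is divided into 4 equal shares of 1/4 among Nadia, Urszula, Grzegorz, Oleg.
Nadia predeceased; the 1/4 allotted to Nadia's branch passes to Nadia's issue by representation.
The 1/4 is divided into 2 equal shares of 1/8 among Kazimierz, Pelagia.
Kazimierz is living and takes 1/8.
Pelagia is living and takes 1/8.
Urszula is living and takes 1/4.
Grzegorz predeceased; the 1/4 allotted to Grzegorz's branch passes to Grzegorz's issue by representation.
Ludmila is the sole taker at this level and receives the full 1/4.
Oleg is living and takes 1/4.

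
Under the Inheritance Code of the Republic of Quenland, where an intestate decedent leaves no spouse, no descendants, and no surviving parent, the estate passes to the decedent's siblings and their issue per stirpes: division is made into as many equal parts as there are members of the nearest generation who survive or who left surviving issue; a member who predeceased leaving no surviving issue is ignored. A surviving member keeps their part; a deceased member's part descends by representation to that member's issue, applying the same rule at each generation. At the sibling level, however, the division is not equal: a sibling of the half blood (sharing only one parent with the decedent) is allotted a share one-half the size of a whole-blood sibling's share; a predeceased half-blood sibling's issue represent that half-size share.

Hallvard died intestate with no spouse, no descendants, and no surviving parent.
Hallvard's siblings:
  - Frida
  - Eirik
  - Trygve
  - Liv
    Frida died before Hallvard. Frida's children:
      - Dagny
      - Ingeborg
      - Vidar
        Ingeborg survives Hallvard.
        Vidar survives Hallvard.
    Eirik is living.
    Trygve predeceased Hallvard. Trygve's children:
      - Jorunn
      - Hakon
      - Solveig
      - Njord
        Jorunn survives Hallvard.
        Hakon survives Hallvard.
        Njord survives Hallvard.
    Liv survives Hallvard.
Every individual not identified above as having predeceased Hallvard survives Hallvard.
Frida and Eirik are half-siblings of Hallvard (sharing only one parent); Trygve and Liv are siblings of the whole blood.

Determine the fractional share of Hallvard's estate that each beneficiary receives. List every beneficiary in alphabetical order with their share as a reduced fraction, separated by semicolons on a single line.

No spouse, descendants, or parent survives, so the estate passes to Hallvard's siblings per stirpes.
Half-blood siblings count for one-half the weight of whole-blood siblings at the initial division.
Dividing 1 in proportion to weights (total weight 3): Frida (weight 1/2) → 1/6; Eirik (weight 1/2) → 1/6; Trygve (weight 1) → 1/3; Liv (weight 1) → 1/3.
Frida predeceased; the 1/6 allotted to Frida's branch passes to Frida's issue by representation.
The 1/6 is divided into 3 equal shares of 1/18 among Dagny, Ingeborg, Vidar.
Dagny is living and takes 1/18.
Ingeborg is living and takes 1/18.
Vidar is living and takes 1/18.
Eirik is living and takes 1/6.
Trygve predeceased; the 1/3 allotted to Trygve's branch passes to Trygve's issue by representation.
The 1/3 is divided into 4 equal shares of 1/12 among Jorunn, Hakon, Solveig, Njord.
Jorunn is living and takes 1/12.
Hakon is living and takes 1/12.
Solveig is living and takes 1/12.
Njord is living and takes 1/12.
Liv is living and takes 1/3.

Dagny 1/18; Eirik 1/6; Hakon 1/12; Ingeborg 1/18; Jorunn 1/12; Liv 1/3; Njord 1/12; Solveig 1/12; Vidar 1/18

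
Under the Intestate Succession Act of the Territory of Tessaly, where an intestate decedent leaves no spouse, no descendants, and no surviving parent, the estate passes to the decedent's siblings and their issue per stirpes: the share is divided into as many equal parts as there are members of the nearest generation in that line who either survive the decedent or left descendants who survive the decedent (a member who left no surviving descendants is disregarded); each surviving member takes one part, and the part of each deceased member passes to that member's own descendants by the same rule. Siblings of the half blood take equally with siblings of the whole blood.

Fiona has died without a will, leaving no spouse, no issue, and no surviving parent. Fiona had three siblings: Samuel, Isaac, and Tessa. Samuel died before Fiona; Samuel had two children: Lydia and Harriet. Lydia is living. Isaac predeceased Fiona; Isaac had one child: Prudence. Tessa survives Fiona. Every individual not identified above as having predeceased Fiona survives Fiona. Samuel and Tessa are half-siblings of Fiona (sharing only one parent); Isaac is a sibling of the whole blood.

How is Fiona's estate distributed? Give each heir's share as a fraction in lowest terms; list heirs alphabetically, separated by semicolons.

No spouse, descendants, or parent survives, so the estate passes to Fiona's siblings per stirpes.
Half-blood and whole-blood siblings take equally under the stated rule.
The estate is divided into 3 equal shares of 1/3 among Samuel, Isaac, Tessa.
Samuel predeceased; the 1/3 allotted to Samuel's branch passes to Samuel's issue by representation.
The 1/3 is divided into 2 equal shares of 1/6 among Lydia, Harriet.
Lydia is living and takes 1/6.
Harriet is living and takes 1/6.
Isaac predeceased; the 1/3 allotted to Isaac's branch passes to Isaac's issue by representation.
Prudence is the sole taker at this level and receives the full 1/3.
Tessa is living and takes 1/3.

Harriet 1/6; Lydia 1/6; Prudence 1/3; Tessa 1/3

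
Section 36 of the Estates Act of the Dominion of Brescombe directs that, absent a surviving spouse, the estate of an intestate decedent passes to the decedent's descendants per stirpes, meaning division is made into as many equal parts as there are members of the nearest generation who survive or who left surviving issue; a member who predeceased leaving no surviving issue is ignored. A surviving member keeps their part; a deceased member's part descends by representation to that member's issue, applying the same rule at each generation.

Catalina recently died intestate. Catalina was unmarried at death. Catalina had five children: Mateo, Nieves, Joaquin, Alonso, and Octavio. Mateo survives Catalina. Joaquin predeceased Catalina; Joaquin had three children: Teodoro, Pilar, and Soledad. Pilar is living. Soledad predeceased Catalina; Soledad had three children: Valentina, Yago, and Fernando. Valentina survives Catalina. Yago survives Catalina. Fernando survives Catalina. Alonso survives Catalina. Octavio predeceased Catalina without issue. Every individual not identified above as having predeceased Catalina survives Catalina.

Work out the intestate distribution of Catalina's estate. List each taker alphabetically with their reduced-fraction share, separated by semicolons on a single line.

Alonso 1/4; Fernando 1/36; Mateo 1/4; Nieves 1/4; Pilar 1/12; Teodoro 1/12; Valentina 1/36; Yago 1/36

There is no surviving spouse, so the entire estate passes to Catalina's descendants per stirpes.
Octavio left no surviving issue, so that branch lapses and is disregarded.
The estate is divided into 4 equal shares of 1/4 among Mateo, Nieves, Joaquin, Alonso.
Mateo is living and takes 1/4.
Nieves is living and takes 1/4.
Joaquin predeceased; the 1/4 allotted to Joaquin's branch passes to Joaquin's issue by representation.
The 1/4 is divided into 3 equal shares of 1/12 among Teodoro, Pilar, Soledad.
Teodoro is living and takes 1/12.
Pilar is living and takes 1/12.
Soledad predeceased; the 1/12 allotted to Soledad's branch passes to Soledad's issue by representation.
The 1/12 is divided into 3 equal shares of 1/36 among Valentina, Yago, Fernando.
Valentina is living and takes 1/36.
Yago is living and takes 1/36.
Fernando is living and takes 1/36.
Alonso is living and takes 1/4.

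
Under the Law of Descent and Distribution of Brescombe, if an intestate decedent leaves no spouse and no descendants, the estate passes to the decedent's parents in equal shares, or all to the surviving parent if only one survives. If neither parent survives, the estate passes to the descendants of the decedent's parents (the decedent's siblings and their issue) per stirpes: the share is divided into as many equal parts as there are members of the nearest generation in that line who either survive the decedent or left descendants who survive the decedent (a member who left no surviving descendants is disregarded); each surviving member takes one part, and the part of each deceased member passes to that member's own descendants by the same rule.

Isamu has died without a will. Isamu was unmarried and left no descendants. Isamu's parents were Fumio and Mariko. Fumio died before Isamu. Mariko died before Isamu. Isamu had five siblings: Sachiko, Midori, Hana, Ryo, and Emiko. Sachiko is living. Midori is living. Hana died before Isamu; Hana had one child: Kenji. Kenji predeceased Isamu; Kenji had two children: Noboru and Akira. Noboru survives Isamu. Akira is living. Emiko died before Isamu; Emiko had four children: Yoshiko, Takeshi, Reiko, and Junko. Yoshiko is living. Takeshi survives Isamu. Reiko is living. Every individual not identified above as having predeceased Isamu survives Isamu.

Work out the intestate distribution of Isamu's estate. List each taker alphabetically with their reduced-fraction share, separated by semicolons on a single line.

Akira 1/10; Junko 1/20; Midori 1/5; Noboru 1/10; Reiko 1/20; Ryo 1/5; Sachiko 1/5; Takeshi 1/20; Yoshiko 1/20

Neither parent survives and there are no descendants, so the estate passes to Isamu's siblings and their issue per stirpes.
The estate is divided into 5 equal shares of 1/5 among Sachiko, Midori, Hana, Ryo, Emiko.
Sachiko is living and takes 1/5.
Midori is living and takes 1/5.
Hana predeceased; the 1/5 allotted to Hana's branch passes to Hana's issue by representation.
Kenji's line is the sole branch at this level, so the full 1/5 passes to Kenji's issue by representation.
The 1/5 is divided into 2 equal shares of 1/10 among Noboru, Akira.
Noboru is living and takes 1/10.
Akira is living and takes 1/10.
Ryo is living and takes 1/5.
Emiko predeceased; the 1/5 allotted to Emiko's branch passes to Emiko's issue by representation.
The 1/5 is divided into 4 equal shares of 1/20 among Yoshiko, Takeshi, Reiko, Junko.
Yoshiko is living and takes 1/20.
Takeshi is living and takes 1/20.
Reiko is living and takes 1/20.
Junko is living and takes 1/20.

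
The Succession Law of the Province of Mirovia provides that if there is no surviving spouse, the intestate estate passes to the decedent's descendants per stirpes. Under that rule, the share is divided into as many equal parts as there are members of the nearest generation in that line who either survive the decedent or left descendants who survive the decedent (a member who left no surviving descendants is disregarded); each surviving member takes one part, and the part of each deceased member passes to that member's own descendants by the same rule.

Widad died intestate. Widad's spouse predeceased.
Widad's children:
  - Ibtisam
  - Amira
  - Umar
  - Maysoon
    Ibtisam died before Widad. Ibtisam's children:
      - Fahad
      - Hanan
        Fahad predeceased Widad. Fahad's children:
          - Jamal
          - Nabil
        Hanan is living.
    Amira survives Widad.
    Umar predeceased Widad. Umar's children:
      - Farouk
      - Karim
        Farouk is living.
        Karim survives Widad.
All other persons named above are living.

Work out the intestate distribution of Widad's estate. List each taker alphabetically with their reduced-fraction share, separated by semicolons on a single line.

There is no surviving spouse, so the entire estate passes to Widad's descendants per stirpes.
The estate is divided into 4 equal shares of 1/4 among Ibtisam, Amira, Umar, Maysoon.
Ibtisam predeceased; the 1/4 allotted to Ibtisam's branch passes to Ibtisam's issue by representation.
The 1/4 is divided into 2 equal shares of 1/8 among Fahad, Hanan.
Fahad predeceased; the 1/8 allotted to Fahad's branch passes to Fahad's issue by representation.
The 1/8 is divided into 2 equal shares of 1/16 among Jamal, Nabil.
Jamal is living and takes 1/16.
Nabil is living and takes 1/16.
Hanan is living and takes 1/8.
Amira is living and takes 1/4.
Umar predeceased; the 1/4 allotted to Umar's branch passes to Umar's issue by representation.
The 1/4 is divided into 2 equal shares of 1/8 among Farouk, Karim.
Farouk is living and takes 1/8.
Karim is living and takes 1/8.
Maysoon is living and takes 1/4.

Amira 1/4; Farouk 1/8; Hanan 1/8; Jamal 1/16; Karim 1/8; Maysoon 1/4; Nabil 1/16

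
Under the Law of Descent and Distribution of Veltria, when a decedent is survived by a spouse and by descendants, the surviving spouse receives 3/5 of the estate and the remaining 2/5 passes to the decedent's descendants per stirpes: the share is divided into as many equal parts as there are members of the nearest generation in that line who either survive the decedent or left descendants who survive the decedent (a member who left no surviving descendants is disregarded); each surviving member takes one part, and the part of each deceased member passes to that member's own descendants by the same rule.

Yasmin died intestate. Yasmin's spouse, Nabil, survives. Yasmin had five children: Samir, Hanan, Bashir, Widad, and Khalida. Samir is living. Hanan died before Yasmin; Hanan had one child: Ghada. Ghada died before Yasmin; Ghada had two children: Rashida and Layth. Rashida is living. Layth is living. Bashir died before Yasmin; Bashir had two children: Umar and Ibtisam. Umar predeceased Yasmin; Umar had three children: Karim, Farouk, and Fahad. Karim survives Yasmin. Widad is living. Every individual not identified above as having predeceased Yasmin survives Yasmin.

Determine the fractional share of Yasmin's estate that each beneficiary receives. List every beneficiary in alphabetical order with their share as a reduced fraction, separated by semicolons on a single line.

Fahad 1/75; Farouk 1/75; Ibtisam 1/25; Karim 1/75; Khalida 2/25; Layth 1/25; Nabil 3/5; Rashida 1/25; Samir 2/25; Widad 2/25

Nabil, as surviving spouse, takes 3/5.
The remaining 2/5 passes to Yasmin's descendants per stirpes.
The 2/5 is divided into 5 equal shares of 2/25 among Samir, Hanan, Bashir, Widad, Khalida.
Samir is living and takes 2/25.
Hanan predeceased; the 2/25 allotted to Hanan's branch passes to Hanan's issue by representation.
Ghada's line is the sole branch at this level, so the full 2/25 passes to Ghada's issue by representation.
The 2/25 is divided into 2 equal shares of 1/25 among Rashida, Layth.
Rashida is living and takes 1/25.
Layth is living and takes 1/25.
Bashir predeceased; the 2/25 allotted to Bashir's branch passes to Bashir's issue by representation.
The 2/25 is divided into 2 equal shares of 1/25 among Umar, Ibtisam.
Umar predeceased; the 1/25 allotted to Umar's branch passes to Umar's issue by representation.
The 1/25 is divided into 3 equal shares of 1/75 among Karim, Farouk, Fahad.
Karim is living and takes 1/75.
Farouk is living and takes 1/75.
Fahad is living and takes 1/75.
Ibtisam is living and takes 1/25.
Widad is living and takes 2/25.
Khalida is living and takes 2/25.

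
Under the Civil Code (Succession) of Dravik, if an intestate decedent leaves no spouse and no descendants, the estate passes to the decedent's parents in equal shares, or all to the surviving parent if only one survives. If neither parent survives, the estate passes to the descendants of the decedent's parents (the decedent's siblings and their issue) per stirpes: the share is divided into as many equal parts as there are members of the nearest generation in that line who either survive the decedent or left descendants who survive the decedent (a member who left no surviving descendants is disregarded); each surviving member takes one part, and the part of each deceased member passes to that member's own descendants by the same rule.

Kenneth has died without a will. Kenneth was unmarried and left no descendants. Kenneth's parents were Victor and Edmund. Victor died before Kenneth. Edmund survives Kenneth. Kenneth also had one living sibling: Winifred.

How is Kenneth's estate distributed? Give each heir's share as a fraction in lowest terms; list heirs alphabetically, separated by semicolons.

Edmund 1

Only one parent, Edmund, survives, so Edmund takes the entire estate. The siblings take nothing because a surviving parent has priority.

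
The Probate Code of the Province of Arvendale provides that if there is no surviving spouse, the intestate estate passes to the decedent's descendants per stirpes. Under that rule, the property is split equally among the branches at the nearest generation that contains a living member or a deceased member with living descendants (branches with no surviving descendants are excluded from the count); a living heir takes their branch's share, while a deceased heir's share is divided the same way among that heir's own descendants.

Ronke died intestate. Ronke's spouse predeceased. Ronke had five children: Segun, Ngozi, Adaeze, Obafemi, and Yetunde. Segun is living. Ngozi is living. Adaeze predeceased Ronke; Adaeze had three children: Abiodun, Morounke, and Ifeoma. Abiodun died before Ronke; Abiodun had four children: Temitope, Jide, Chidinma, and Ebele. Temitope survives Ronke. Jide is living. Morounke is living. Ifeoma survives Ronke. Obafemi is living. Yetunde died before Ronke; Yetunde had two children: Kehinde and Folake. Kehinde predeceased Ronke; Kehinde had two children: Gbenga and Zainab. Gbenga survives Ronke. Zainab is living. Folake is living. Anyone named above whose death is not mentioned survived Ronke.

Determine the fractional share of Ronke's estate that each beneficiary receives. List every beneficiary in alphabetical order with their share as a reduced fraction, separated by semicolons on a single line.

There is no surviving spouse, so the entire estate passes to Ronke's descendants per stirpes.
The estate is divided into 5 equal shares of 1/5 among Segun, Ngozi, Adaeze, Obafemi, Yetunde.
Segun is living and takes 1/5.
Ngozi is living and takes 1/5.
Adaeze predeceased; the 1/5 allotted to Adaeze's branch passes to Adaeze's issue by representation.
The 1/5 is divided into 3 equal shares of 1/15 among Abiodun, Morounke, Ifeoma.
Abiodun predeceased; the 1/15 allotted to Abiodun's branch passes to Abiodun's issue by representation.
The 1/15 is divided into 4 equal shares of 1/60 among Temitope, Jide, Chidinma, Ebele.
Temitope is living and takes 1/60.
Jide is living and takes 1/60.
Chidinma is living and takes 1/60.
Ebele is living and takes 1/60.
Morounke is living and takes 1/15.
Ifeoma is living and takes 1/15.
Obafemi is living and takes 1/5.
Yetunde predeceased; the 1/5 allotted to Yetunde's branch passes to Yetunde's issue by representation.
The 1/5 is divided into 2 equal shares of 1/10 among Kehinde, Folake.
Kehinde predeceased; the 1/10 allotted to Kehinde's branch passes to Kehinde's issue by representation.
The 1/10 is divided into 2 equal shares of 1/20 among Gbenga, Zainab.
Gbenga is living and takes 1/20.
Zainab is living and takes 1/20.
Folake is living and takes 1/10.

Chidinma 1/60; Ebele 1/60; Folake 1/10; Gbenga 1/20; Ifeoma 1/15; Jide 1/60; Morounke 1/15; Ngozi 1/5; Obafemi 1/5; Segun 1/5; Temitope 1/60; Zainab 1/20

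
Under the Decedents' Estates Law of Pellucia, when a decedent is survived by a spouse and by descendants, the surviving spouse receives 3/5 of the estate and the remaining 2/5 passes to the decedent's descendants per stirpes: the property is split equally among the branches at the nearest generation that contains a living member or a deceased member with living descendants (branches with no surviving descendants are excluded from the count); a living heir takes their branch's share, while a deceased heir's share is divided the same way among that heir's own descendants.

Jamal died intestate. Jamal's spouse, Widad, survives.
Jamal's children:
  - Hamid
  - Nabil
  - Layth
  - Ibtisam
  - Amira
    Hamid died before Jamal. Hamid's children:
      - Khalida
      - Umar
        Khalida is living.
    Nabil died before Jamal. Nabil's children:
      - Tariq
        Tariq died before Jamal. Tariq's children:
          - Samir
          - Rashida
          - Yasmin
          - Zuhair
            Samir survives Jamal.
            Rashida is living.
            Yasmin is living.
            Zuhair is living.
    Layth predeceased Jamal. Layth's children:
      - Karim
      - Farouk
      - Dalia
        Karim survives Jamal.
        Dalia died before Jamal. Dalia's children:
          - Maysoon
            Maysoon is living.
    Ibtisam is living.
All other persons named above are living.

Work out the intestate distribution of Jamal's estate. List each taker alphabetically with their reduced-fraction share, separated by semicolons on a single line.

Amira 2/25; Farouk 2/75; Ibtisam 2/25; Karim 2/75; Khalida 1/25; Maysoon 2/75; Rashida 1/50; Samir 1/50; Umar 1/25; Widad 3/5; Yasmin 1/50; Zuhair 1/50

Widad, as surviving spouse, takes 3/5.
The remaining 2/5 passes to Jamal's descendants per stirpes.
The 2/5 is divided into 5 equal shares of 2/25 among Hamid, Nabil, Layth, Ibtisam, Amira.
Hamid predeceased; the 2/25 allotted to Hamid's branch passes to Hamid's issue by representation.
The 2/25 is divided into 2 equal shares of 1/25 among Khalida, Umar.
Khalida is living and takes 1/25.
Umar is living and takes 1/25.
Nabil predeceased; the 2/25 allotted to Nabil's branch passes to Nabil's issue by representation.
Tariq's line is the sole branch at this level, so the full 2/25 passes to Tariq's issue by representation.
The 2/25 is divided into 4 equal shares of 1/50 among Samir, Rashida, Yasmin, Zuhair.
Samir is living and takes 1/50.
Rashida is living and takes 1/50.
Yasmin is living and takes 1/50.
Zuhair is living and takes 1/50.
Layth predeceased; the 2/25 allotted to Layth's branch passes to Layth's issue by representation.
The 2/25 is divided into 3 equal shares of 2/75 among Karim, Farouk, Dalia.
Karim is living and takes 2/75.
Farouk is living and takes 2/75.
Dalia predeceased; the 2/75 allotted to Dalia's branch passes to Dalia's issue by representation.
Maysoon is the sole taker at this level and receives the full 2/75.
Ibtisam is living and takes 2/25.
Amira is living and takes 2/25.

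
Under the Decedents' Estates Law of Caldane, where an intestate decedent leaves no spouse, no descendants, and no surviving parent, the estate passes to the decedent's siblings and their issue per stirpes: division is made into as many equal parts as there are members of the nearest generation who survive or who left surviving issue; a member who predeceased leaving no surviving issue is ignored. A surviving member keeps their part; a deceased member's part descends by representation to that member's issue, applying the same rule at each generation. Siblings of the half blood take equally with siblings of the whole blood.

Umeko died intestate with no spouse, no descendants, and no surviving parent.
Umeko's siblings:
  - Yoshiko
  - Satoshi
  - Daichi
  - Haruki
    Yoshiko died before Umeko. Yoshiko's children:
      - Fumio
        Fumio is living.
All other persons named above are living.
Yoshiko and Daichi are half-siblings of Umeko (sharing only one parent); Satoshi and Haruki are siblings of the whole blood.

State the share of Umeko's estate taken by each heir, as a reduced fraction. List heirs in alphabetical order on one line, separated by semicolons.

Daichi 1/4; Fumio 1/4; Haruki 1/4; Satoshi 1/4

No spouse, descendants, or parent survives, so the estate passes to Umeko's siblings per stirpes.
Half-blood and whole-blood siblings take equally under the stated rule.
The estate is divided into 4 equal shares of 1/4 among Yoshiko, Satoshi, Daichi, Haruki.
Yoshiko predeceased; the 1/4 allotted to Yoshiko's branch passes to Yoshiko's issue by representation.
Fumio is the sole taker at this level and receives the full 1/4.
Satoshi is living and takes 1/4.
Daichi is living and takes 1/4.
Haruki is living and takes 1/4.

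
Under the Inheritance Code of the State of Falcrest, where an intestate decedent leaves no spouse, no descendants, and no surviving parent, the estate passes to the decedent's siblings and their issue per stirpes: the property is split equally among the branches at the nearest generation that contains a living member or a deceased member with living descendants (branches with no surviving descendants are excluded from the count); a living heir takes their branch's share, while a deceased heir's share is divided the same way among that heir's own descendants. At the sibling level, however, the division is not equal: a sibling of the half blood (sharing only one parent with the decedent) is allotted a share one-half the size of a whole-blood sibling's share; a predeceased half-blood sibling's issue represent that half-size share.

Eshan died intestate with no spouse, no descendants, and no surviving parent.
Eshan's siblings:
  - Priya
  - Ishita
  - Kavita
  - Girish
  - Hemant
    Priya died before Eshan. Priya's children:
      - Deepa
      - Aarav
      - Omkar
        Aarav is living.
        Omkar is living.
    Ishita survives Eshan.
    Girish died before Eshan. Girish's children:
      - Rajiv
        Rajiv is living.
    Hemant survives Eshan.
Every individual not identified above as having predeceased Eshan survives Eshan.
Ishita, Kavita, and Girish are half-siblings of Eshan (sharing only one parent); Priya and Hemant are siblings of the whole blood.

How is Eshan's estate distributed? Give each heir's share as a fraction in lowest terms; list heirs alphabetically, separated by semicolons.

No spouse, descendants, or parent survives, so the estate passes to Eshan's siblings per stirpes.
Half-blood siblings count for one-half the weight of whole-blood siblings at the initial division.
Dividing 1 in proportion to weights (total weight 7/2): Priya (weight 1) → 2/7; Ishita (weight 1/2) → 1/7; Kavita (weight 1/2) → 1/7; Girish (weight 1/2) → 1/7; Hemant (weight 1) → 2/7.
Priya predeceased; the 2/7 allotted to Priya's branch passes to Priya's issue by representation.
The 2/7 is divided into 3 equal shares of 2/21 among Deepa, Aarav, Omkar.
Deepa is living and takes 2/21.
Aarav is living and takes 2/21.
Omkar is living and takes 2/21.
Ishita is living and takes 1/7.
Kavita is living and takes 1/7.
Girish predeceased; the 1/7 allotted to Girish's branch passes to Girish's issue by representation.
Rajiv is the sole taker at this level and receives the full 1/7.
Hemant is living and takes 2/7.

Aarav 2/21; Deepa 2/21; Hemant 2/7; Ishita 1/7; Kavita 1/7; Omkar 2/21; Rajiv 1/7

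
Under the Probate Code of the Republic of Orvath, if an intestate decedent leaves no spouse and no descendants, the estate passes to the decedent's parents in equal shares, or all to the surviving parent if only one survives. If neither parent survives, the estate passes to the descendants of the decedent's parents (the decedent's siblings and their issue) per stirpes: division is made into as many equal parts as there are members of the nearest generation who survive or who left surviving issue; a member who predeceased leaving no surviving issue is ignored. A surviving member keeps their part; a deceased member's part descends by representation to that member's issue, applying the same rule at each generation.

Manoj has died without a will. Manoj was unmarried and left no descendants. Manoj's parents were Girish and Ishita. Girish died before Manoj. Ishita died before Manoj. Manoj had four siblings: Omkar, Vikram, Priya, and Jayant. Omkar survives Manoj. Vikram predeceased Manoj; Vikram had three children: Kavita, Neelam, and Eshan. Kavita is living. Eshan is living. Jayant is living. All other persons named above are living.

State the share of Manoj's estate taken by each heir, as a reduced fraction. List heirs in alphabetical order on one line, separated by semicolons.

Neither parent survives and there are no descendants, so the estate passes to Manoj's siblings and their issue per stirpes.
The estate is divided into 4 equal shares of 1/4 among Omkar, Vikram, Priya, Jayant.
Omkar is living and takes 1/4.
Vikram predeceased; the 1/4 allotted to Vikram's branch passes to Vikram's issue by representation.
The 1/4 is divided into 3 equal shares of 1/12 among Kavita, Neelam, Eshan.
Kavita is living and takes 1/12.
Neelam is living and takes 1/12.
Eshan is living and takes 1/12.
Priya is living and takes 1/4.
Jayant is living and takes 1/4.

Eshan 1/12; Jayant 1/4; Kavita 1/12; Neelam 1/12; Omkar 1/4; Priya 1/4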